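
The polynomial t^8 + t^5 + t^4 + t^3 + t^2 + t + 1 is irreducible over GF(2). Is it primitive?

No

Write f(t) = t^8 + t^5 + t^4 + t^3 + t^2 + t + 1.
|GF(2^8)^×| = 2^8 − 1 = 255. Prime factorization: 255 = 3·5·17.
f is primitive ⇔ t has order 255 in GF(2)[t]/(f), i.e. t^(255/q) ≠ 1 for each prime q | 255.
t^(85) mod f = 1
t^(51) mod f = t^7 + t^5 + t^3 + t^2 + t + 1.
t^(15) mod f = t^6 + t^3 + t + 1.
Since t^(85) = 1, the order of t divides 85 < 255; not primitive.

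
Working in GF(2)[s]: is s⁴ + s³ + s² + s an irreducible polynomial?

Write h(s) = s⁴ + s³ + s² + s.
Check for roots in GF(2): h(0) = 0 → root; h(1) = 0 → root.
h(0) = 0, so (s) divides h(s); h is reducible.

No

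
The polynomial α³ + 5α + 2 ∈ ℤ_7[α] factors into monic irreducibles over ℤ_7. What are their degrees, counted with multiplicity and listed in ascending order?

3

Write g(α) = α³ + 5α + 2.
Complete factorization: g(α) = (α³ + 5α + 2).
Factor degrees with multiplicity: 3 = 3.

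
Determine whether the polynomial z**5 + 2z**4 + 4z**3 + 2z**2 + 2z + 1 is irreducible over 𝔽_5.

Write m(z) = z**5 + 2z**4 + 4z**3 + 2z**2 + 2z + 1.
Check for roots in 𝔽_5: m(0) = 1; m(1) = 2; m(2) = 4; m(3) = 3; m(4) = 3.
No roots, so no linear factors.
Degree-2 irreducible divisors: test the 10 monic irreducibles of degree 2 over GF(5).
None of them divide m (all give nonzero remainder).
No irreducible factor of degree ≤ 2 exists, so m is irreducible over GF(5).

Yes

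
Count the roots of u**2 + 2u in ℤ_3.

2

Write P(u) = u**2 + 2u.
Evaluate at each of the 3 elements of ℤ_3:
P(0) = 0 → root; P(1) = 0 → root; P(2) = 2.
Roots: {0, 1}.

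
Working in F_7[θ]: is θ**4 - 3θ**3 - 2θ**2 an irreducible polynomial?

No

Write P(θ) = θ**4 - 3θ**3 - 2θ**2.
Check for roots in F_7: P(0) = 0 → root; P(1) = 3; P(2) = 5; P(3) = 3; P(4) = 4; P(5) = 4; P(6) = 2.
P(0) = 0, so (θ) divides P(θ); P is reducible.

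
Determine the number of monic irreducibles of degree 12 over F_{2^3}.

The number of monic irreducibles of degree 12 over GF(8) is (1/12)·Σ_{d∣12} μ(12/d) 8^d.
Divisors of 12: 1, 2, 3, 4, 6, 12; μ(12/d) for each: 0, 1, 0, -1, -1, 1.
Σ = 8^2 − 8^4 − 8^6 + 8^12 = 68719210560.
N = 68719210560/12 = 5726600880.

5726600880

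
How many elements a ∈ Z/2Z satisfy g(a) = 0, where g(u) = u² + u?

2

Evaluate at each of the 2 elements of Z/2Z:
g(0) = 0 → root; g(1) = 0 → root.
Roots: {0, 1}.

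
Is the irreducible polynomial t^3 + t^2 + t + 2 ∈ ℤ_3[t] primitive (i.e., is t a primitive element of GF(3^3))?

No

Write f(t) = t^3 + t^2 + t + 2.
|GF(3^3)^×| = 3^3 − 1 = 26. Prime factorization: 26 = 2·13.
f is primitive ⇔ t has order 26 in GF(3)[t]/(f), i.e. t^(26/q) ≠ 1 for each prime q | 26.
t^(13) mod f = 1
t^(2) mod f = t^2.
Since t^(13) = 1, the order of t divides 13 < 26; not primitive.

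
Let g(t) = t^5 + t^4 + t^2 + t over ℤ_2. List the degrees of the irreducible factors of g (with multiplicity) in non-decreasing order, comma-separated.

1, 1, 1, 2

Roots in ℤ_2: g(0) = 0 → root; g(1) = 0 → root.
Linear factors from roots: (t), (t + 1).
Complete factorization: g(t) = (t)·(t + 1)^2·(t^2 + t + 1).
Factor degrees with multiplicity: 1 + 1 + 1 + 2 = 5.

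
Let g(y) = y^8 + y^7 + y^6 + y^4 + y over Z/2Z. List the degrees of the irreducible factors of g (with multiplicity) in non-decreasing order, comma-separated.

Roots in Z/2Z: g(0) = 0 → root; g(1) = 1.
Linear factors from roots: (y).
Complete factorization: g(y) = (y)·(y^2 + y + 1)^2·(y^3 + y^2 + 1).
Factor degrees with multiplicity: 1 + 2 + 2 + 3 = 8.

1, 2, 2, 3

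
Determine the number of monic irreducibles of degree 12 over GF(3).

44220

Gauss's count: N_{3}(12) = (1/12) Σ_{d|12} μ(12/d)·3^d.
Divisors of 12: 1, 2, 3, 4, 6, 12; μ(12/d) for each: 0, 1, 0, -1, -1, 1.
Σ = 3^2 − 3^4 − 3^6 + 3^12 = 530640.
N = 530640/12 = 44220.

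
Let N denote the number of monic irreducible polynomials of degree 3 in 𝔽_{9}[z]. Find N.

240

Gauss's count: N_{9}(3) = (1/3) Σ_{d|3} μ(3/d)·9^d.
Divisors of 3: 1, 3; μ(3/d) for each: -1, 1.
Σ = − 9^1 + 9^3 = 720.
N = 720/3 = 240.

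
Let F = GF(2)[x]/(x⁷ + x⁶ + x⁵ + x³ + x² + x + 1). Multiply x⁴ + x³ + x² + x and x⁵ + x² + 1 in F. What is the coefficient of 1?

0

Multiply in GF(2)[x]: (x⁴ + x³ + x² + x)·(x⁵ + x² + 1) = x⁹ + x⁸ + x⁷ + x⁵ + x² + x.
Reduce using x⁷ ≡ x⁶ + x⁵ + x³ + x² + x + 1 (mod x⁷ + x⁶ + x⁵ + x³ + x² + x + 1).
Reduced: x⁴ + x³ + x.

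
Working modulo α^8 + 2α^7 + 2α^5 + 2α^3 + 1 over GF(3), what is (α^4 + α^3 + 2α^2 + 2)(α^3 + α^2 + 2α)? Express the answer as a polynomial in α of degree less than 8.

Multiply in GF(3)[α]: (α^4 + α^3 + 2α^2 + 2)·(α^3 + α^2 + 2α) = α^7 + 2α^6 + 2α^5 + α^4 + 2α^2 + α.
Reduced: α^7 + 2α^6 + 2α^5 + α^4 + 2α^2 + α.

α^7 + 2α^6 + 2α^5 + α^4 + 2α^2 + α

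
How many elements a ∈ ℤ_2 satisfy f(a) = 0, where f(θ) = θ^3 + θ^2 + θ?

1

Evaluate at each of the 2 elements of ℤ_2:
f(0) = 0 → root; f(1) = 1.
Roots: {0}.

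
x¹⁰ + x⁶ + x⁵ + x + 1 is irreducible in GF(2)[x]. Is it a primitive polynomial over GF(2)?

Write f(x) = x¹⁰ + x⁶ + x⁵ + x + 1.
|GF(2^10)^×| = 2^10 − 1 = 1023. Prime factorization: 1023 = 3·11·31.
f is primitive ⇔ x has order 1023 in GF(2)[x]/(f), i.e. x^(1023/q) ≠ 1 for each prime q | 1023.
x^(341) mod f = 1
x^(93) mod f = x⁶ + x⁵ + x³ + x.
x^(33) mod f = x⁹ + x⁸ + x⁶ + x⁴ + x³ + 1.
Since x^(341) = 1, the order of x divides 341 < 1023; not primitive.

No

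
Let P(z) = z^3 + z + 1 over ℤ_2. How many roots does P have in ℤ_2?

0

Evaluate at each of the 2 elements of ℤ_2:
P(0) = 1; P(1) = 1.
No element is a root.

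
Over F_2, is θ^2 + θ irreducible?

Write m(θ) = θ^2 + θ.
Check for roots in F_2: m(0) = 0 → root; m(1) = 0 → root.
m(0) = 0, so (θ) divides m(θ); m is reducible.

No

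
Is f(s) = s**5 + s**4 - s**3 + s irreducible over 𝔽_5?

Check for roots in 𝔽_5: f(0) = 0 → root; f(1) = 2; f(2) = 2; f(3) = 0 → root; f(4) = 0 → root.
f(0) = 0, so (s) divides f(s); f is reducible.

No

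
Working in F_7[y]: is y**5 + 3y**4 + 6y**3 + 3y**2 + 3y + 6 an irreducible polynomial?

Yes

Write g(y) = y**5 + 3y**4 + 6y**3 + 3y**2 + 3y + 6.
Check for roots in F_7: g(0) = 6; g(1) = 1; g(2) = 5; g(3) = 4; g(4) = 2; g(5) = 1; g(6) = 2.
No roots, so no linear factors.
Degree-2 irreducible divisors: test the 21 monic irreducibles of degree 2 over GF(7).
None of them divide g (all give nonzero remainder).
No irreducible factor of degree ≤ 2 exists, so g is irreducible over GF(7).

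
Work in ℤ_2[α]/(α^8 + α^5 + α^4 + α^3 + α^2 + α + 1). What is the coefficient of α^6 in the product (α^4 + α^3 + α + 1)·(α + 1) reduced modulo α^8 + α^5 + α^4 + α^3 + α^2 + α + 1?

Multiply in ℤ_2[α]: (α^4 + α^3 + α + 1)·(α + 1) = α^5 + α^3 + α^2 + 1.
Reduced: α^5 + α^3 + α^2 + 1.

0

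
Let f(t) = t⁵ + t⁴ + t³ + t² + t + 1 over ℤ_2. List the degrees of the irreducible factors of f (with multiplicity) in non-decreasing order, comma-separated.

1, 2, 2

Roots in ℤ_2: f(0) = 1; f(1) = 0 → root.
Linear factors from roots: (t + 1).
Complete factorization: f(t) = (t + 1)·(t² + t + 1)^2.
Factor degrees with multiplicity: 1 + 2 + 2 = 5.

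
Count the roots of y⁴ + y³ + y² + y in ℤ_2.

2

Write g(y) = y⁴ + y³ + y² + y.
Evaluate at each of the 2 elements of ℤ_2:
g(0) = 0 → root; g(1) = 0 → root.
Roots: {0, 1}.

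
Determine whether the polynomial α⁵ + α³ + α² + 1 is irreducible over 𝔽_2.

No

Write h(α) = α⁵ + α³ + α² + 1.
Check for roots in 𝔽_2: h(0) = 1; h(1) = 0 → root.
h(1) = 0, so (α − 1) divides h(α); h is reducible.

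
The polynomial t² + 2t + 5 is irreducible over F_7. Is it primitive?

Write f(t) = t² + 2t + 5.
|GF(7^2)^×| = 7^2 − 1 = 48. Prime factorization: 48 = 2^4·3.
f is primitive ⇔ t has order 48 in GF(7)[t]/(f), i.e. t^(48/q) ≠ 1 for each prime q | 48.
t^(24) mod f = 6.
t^(16) mod f = 4.
None equal 1, so t has full order 48; f is primitive.

Yes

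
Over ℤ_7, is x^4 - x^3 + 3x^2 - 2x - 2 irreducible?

Write f(x) = x^4 - x^3 + 3x^2 - 2x - 2.
Check for roots in ℤ_7: f(0) = 5; f(1) = 6; f(2) = 0 → root; f(3) = 3; f(4) = 6; f(5) = 3; f(6) = 5.
f(2) = 0, so (x − 2) divides f(x); f is reducible.

No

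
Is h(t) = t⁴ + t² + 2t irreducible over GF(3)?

Check for roots in GF(3): h(0) = 0 → root; h(1) = 1; h(2) = 0 → root.
h(0) = 0, so (t) divides h(t); h is reducible.

No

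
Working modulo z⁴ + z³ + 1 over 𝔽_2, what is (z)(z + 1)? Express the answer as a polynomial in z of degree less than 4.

Multiply in 𝔽_2[z]: (z)·(z + 1) = z² + z.
Reduced: z² + z.

z^2 + z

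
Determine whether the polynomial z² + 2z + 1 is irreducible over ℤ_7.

No

Write m(z) = z² + 2z + 1.
Check for roots in ℤ_7: m(0) = 1; m(1) = 4; m(2) = 2; m(3) = 2; m(4) = 4; m(5) = 1; m(6) = 0 → root.
m(6) = 0, so (z − 6) divides m(z); m is reducible.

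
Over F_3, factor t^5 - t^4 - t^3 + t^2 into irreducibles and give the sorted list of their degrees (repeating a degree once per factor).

Write g(t) = t^5 - t^4 - t^3 + t^2.
Roots in F_3: g(0) = 0 → root; g(1) = 0 → root; g(2) = 0 → root.
Linear factors from roots: (t), (t - 1), (t + 1).
Complete factorization: g(t) = (t + 1)·(t)^2·(t - 1)^2.
Factor degrees with multiplicity: 1 + 1 + 1 + 1 + 1 = 5.

1, 1, 1, 1, 1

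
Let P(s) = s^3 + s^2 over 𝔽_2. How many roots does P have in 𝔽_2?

Evaluate at each of the 2 elements of 𝔽_2:
P(0) = 0 → root; P(1) = 0 → root.
Roots: {0, 1}.

2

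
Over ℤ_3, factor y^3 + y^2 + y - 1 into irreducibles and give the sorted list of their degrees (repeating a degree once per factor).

3

Write h(y) = y^3 + y^2 + y - 1.
Roots in ℤ_3: h(0) = 2; h(1) = 2; h(2) = 1.
Complete factorization: h(y) = (y^3 + y^2 + y - 1).
Factor degrees with multiplicity: 3 = 3.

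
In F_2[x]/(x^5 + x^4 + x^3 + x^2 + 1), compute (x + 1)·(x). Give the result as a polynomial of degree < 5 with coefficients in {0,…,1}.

Multiply in F_2[x]: (x + 1)·(x) = x^2 + x.
Reduced: x^2 + x.

x^2 + x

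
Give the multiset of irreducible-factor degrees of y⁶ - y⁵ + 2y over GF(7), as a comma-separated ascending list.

1, 1, 1, 3

Write f(y) = y⁶ - y⁵ + 2y.
Linear factors from roots: (y), (y + 3), (y + 1).
Complete factorization: f(y) = (y)·(y + 1)·(y + 3)·(y³ + 2y² + 3y + 3).
Factor degrees with multiplicity: 1 + 1 + 1 + 3 = 6.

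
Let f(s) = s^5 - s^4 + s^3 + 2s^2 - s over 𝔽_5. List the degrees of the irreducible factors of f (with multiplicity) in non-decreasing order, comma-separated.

1, 1, 1, 2

Roots in 𝔽_5: f(0) = 0 → root; f(1) = 2; f(2) = 0 → root; f(3) = 4; f(4) = 0 → root.
Linear factors from roots: (s), (s - 2), (s + 1).
Complete factorization: f(s) = (s)·(s + 1)·(s - 2)·(s^2 - 2).
Factor degrees with multiplicity: 1 + 1 + 1 + 2 = 5.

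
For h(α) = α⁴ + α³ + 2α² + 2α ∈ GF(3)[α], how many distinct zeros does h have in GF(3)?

Evaluate at each of the 3 elements of GF(3):
h(0) = 0 → root; h(1) = 0 → root; h(2) = 0 → root.
Roots: {0, 1, 2}.

3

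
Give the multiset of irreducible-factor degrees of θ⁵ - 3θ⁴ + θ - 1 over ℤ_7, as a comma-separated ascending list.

1, 4

Write g(θ) = θ⁵ - 3θ⁴ + θ - 1.
Linear factors from roots: (θ + 3).
Complete factorization: g(θ) = (θ + 3)·(θ⁴ + θ³ - 3θ² + 2θ + 2).
Factor degrees with multiplicity: 1 + 4 = 5.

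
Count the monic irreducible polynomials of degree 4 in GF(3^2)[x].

By the necklace-counting formula, N_9(4) = (1/4) Σ_{d|4} μ(4/d)·9^d.
Divisors of 4: 1, 2, 4; μ(4/d) for each: 0, -1, 1.
Σ = − 9^2 + 9^4 = 6480.
N = 6480/4 = 1620.

1620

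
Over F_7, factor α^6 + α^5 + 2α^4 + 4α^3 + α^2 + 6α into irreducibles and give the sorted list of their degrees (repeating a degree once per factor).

1, 1, 1, 3

Write h(α) = α^6 + α^5 + 2α^4 + 4α^3 + α^2 + 6α.
Linear factors from roots: (α), (α + 1).
Complete factorization: h(α) = (α)·(α + 1)^2·(α^3 + 6α^2 + 3α + 6).
Factor degrees with multiplicity: 1 + 1 + 1 + 3 = 6.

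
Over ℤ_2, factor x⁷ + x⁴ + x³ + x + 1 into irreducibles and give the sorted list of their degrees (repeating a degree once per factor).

3, 4

Write f(x) = x⁷ + x⁴ + x³ + x + 1.
Roots in ℤ_2: f(0) = 1; f(1) = 1.
Complete factorization: f(x) = (x³ + x² + 1)·(x⁴ + x³ + x² + x + 1).
Factor degrees with multiplicity: 3 + 4 = 7.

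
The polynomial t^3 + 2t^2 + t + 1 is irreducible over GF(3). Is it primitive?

Yes

Write f(t) = t^3 + 2t^2 + t + 1.
|GF(3^3)^×| = 3^3 − 1 = 26. Prime factorization: 26 = 2·13.
f is primitive ⇔ t has order 26 in GF(3)[t]/(f), i.e. t^(26/q) ≠ 1 for each prime q | 26.
t^(13) mod f = 2.
t^(2) mod f = t^2.
None equal 1, so t has full order 26; f is primitive.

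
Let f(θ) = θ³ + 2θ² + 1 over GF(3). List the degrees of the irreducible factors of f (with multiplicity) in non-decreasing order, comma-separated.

Roots in GF(3): f(0) = 1; f(1) = 1; f(2) = 2.
Complete factorization: f(θ) = (θ³ + 2θ² + 1).
Factor degrees with multiplicity: 3 = 3.

3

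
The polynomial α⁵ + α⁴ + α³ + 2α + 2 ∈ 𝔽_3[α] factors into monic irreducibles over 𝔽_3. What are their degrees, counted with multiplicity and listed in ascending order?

2, 3

Write h(α) = α⁵ + α⁴ + α³ + 2α + 2.
Roots in 𝔽_3: h(0) = 2; h(1) = 1; h(2) = 2.
Complete factorization: h(α) = (α² + α + 2)·(α³ + 2α + 1).
Factor degrees with multiplicity: 2 + 3 = 5.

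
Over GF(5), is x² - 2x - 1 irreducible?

Yes

Write g(x) = x² - 2x - 1.
Check for roots in GF(5): g(0) = 4; g(1) = 3; g(2) = 4; g(3) = 2; g(4) = 2.
No roots. A degree-2 polynomial over a field with no linear factor is irreducible.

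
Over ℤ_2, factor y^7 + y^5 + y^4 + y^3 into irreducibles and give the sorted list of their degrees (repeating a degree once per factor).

1, 1, 1, 1, 3

Write g(y) = y^7 + y^5 + y^4 + y^3.
Roots in ℤ_2: g(0) = 0 → root; g(1) = 0 → root.
Linear factors from roots: (y), (y + 1).
Complete factorization: g(y) = (y + 1)·(y)^3·(y^3 + y^2 + 1).
Factor degrees with multiplicity: 1 + 1 + 1 + 1 + 3 = 7.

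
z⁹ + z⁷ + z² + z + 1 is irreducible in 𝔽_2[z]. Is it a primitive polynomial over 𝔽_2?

Yes

Write f(z) = z⁹ + z⁷ + z² + z + 1.
|GF(2^9)^×| = 2^9 − 1 = 511. Prime factorization: 511 = 7·73.
f is primitive ⇔ z has order 511 in GF(2)[z]/(f), i.e. z^(511/q) ≠ 1 for each prime q | 511.
z^(73) mod f = z⁵ + z⁴ + z³ + z².
z^(7) mod f = z⁷.
None equal 1, so z has full order 511; f is primitive.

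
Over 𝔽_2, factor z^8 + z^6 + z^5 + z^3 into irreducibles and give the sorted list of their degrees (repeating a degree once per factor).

Write h(z) = z^8 + z^6 + z^5 + z^3.
Roots in 𝔽_2: h(0) = 0 → root; h(1) = 0 → root.
Linear factors from roots: (z), (z + 1).
Complete factorization: h(z) = (z)^3·(z + 1)^3·(z^2 + z + 1).
Factor degrees with multiplicity: 1 + 1 + 1 + 1 + 1 + 1 + 2 = 8.

1, 1, 1, 1, 1, 1, 2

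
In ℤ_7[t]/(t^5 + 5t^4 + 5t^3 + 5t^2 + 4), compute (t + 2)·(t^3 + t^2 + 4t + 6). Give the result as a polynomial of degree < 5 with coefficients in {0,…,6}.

Multiply in ℤ_7[t]: (t + 2)·(t^3 + t^2 + 4t + 6) = t^4 + 3t^3 + 6t^2 + 5.
Reduced: t^4 + 3t^3 + 6t^2 + 5.

t^4 + 3t^3 + 6t^2 + 5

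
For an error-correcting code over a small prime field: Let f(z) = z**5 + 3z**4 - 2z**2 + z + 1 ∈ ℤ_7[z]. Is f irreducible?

Check for roots in ℤ_7: f(0) = 1; f(1) = 4; f(2) = 5; f(3) = 3; f(4) = 1; f(5) = 0 → root; f(6) = 0 → root.
f(5) = 0, so (z − 5) divides f(z); f is reducible.

No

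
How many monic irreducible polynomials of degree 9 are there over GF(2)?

x^(2^9) − x is the product of all monic irreducibles of degree dividing 9; Möbius inversion gives N = (1/9) Σ μ(9/d)·2^d.
Divisors of 9: 1, 3, 9; μ(9/d) for each: 0, -1, 1.
Σ = − 2^3 + 2^9 = 504.
N = 504/9 = 56.

56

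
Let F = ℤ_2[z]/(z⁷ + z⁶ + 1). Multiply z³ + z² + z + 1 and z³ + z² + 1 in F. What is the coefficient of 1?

Multiply in ℤ_2[z]: (z³ + z² + z + 1)·(z³ + z² + 1) = z⁶ + z³ + z + 1.
Reduced: z⁶ + z³ + z + 1.

1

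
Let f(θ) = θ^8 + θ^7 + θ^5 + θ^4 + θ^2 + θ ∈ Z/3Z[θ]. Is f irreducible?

Check for roots in Z/3Z: f(0) = 0 → root; f(1) = 0 → root; f(2) = 0 → root.
f(0) = 0, so (θ) divides f(θ); f is reducible.

No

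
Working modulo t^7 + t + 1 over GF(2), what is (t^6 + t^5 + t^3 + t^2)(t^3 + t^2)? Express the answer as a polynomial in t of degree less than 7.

Multiply in GF(2)[t]: (t^6 + t^5 + t^3 + t^2)·(t^3 + t^2) = t^9 + t^7 + t^6 + t^4.
Reduce using t^7 ≡ t + 1 (mod t^7 + t + 1).
Reduced: t^6 + t^4 + t^3 + t^2 + t + 1.

t^6 + t^4 + t^3 + t^2 + t + 1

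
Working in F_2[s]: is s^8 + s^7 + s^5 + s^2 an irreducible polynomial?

Write f(s) = s^8 + s^7 + s^5 + s^2.
Check for roots in F_2: f(0) = 0 → root; f(1) = 0 → root.
f(0) = 0, so (s) divides f(s); f is reducible.

No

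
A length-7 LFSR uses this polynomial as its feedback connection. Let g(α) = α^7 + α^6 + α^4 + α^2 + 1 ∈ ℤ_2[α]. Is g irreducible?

Yes

Check for roots in ℤ_2: g(0) = 1; g(1) = 1.
No roots, so no linear factors.
Monic irreducibles of degree 2 over GF(2): α^2 + α + 1.
None of them divide g (all give nonzero remainder).
Monic irreducibles of degree 3 over GF(2): α^3 + α + 1, α^3 + α^2 + 1.
None of them divide g (all give nonzero remainder).
No irreducible factor of degree ≤ 3 exists, so g is irreducible over GF(2).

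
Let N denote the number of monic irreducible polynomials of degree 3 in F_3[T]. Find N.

8

The number of monic irreducibles of degree 3 over GF(3) is (1/3)·Σ_{d∣3} μ(3/d) 3^d.
Divisors of 3: 1, 3; μ(3/d) for each: -1, 1.
Σ = − 3^1 + 3^3 = 24.
N = 24/3 = 8.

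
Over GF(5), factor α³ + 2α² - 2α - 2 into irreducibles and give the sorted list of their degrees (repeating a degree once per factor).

Write f(α) = α³ + 2α² - 2α - 2.
Roots in GF(5): f(0) = 3; f(1) = 4; f(2) = 0 → root; f(3) = 2; f(4) = 1.
Linear factors from roots: (α - 2).
Complete factorization: f(α) = (α - 2)·(α² - α + 1).
Factor degrees with multiplicity: 1 + 2 = 3.

1, 2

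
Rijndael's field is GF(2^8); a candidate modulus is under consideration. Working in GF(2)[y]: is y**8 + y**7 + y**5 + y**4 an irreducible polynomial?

No

Write g(y) = y**8 + y**7 + y**5 + y**4.
Check for roots in GF(2): g(0) = 0 → root; g(1) = 0 → root.
g(0) = 0, so (y) divides g(y); g is reducible.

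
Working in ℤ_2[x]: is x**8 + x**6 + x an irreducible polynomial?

No

Write m(x) = x**8 + x**6 + x.
Check for roots in ℤ_2: m(0) = 0 → root; m(1) = 1.
m(0) = 0, so (x) divides m(x); m is reducible.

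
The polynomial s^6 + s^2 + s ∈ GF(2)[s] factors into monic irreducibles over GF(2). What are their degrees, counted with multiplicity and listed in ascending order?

Write g(s) = s^6 + s^2 + s.
Roots in GF(2): g(0) = 0 → root; g(1) = 1.
Linear factors from roots: (s).
Complete factorization: g(s) = (s)·(s^2 + s + 1)·(s^3 + s^2 + 1).
Factor degrees with multiplicity: 1 + 2 + 3 = 6.

1, 2, 3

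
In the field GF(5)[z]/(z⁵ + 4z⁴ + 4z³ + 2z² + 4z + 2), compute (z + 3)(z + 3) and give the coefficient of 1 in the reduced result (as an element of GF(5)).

4

Multiply in GF(5)[z]: (z + 3)·(z + 3) = z² + z + 4.
Reduced: z² + z + 4.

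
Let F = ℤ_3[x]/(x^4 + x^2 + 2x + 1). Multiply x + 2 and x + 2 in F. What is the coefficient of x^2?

Multiply in ℤ_3[x]: (x + 2)·(x + 2) = x^2 + x + 1.
Reduced: x^2 + x + 1.

1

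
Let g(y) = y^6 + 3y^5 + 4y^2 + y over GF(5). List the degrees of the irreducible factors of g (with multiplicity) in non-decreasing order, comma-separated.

Roots in GF(5): g(0) = 0 → root; g(1) = 4; g(2) = 3; g(3) = 2; g(4) = 1.
Linear factors from roots: (y).
Complete factorization: g(y) = (y)·(y^2 + 2y + 3)·(y^3 + y^2 + 2).
Factor degrees with multiplicity: 1 + 2 + 3 = 6.

1, 2, 3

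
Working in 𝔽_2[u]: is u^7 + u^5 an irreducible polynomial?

No

Write g(u) = u^7 + u^5.
Check for roots in 𝔽_2: g(0) = 0 → root; g(1) = 0 → root.
g(0) = 0, so (u) divides g(u); g is reducible.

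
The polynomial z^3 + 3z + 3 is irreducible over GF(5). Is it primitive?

Write f(z) = z^3 + 3z + 3.
|GF(5^3)^×| = 5^3 − 1 = 124. Prime factorization: 124 = 2^2·31.
f is primitive ⇔ z has order 124 in GF(5)[z]/(f), i.e. z^(124/q) ≠ 1 for each prime q | 124.
z^(62) mod f = 4.
z^(4) mod f = 2z^2 + 2z.
None equal 1, so z has full order 124; f is primitive.

Yes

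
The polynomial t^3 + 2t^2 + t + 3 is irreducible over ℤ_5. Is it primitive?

Write f(t) = t^3 + 2t^2 + t + 3.
|GF(5^3)^×| = 5^3 − 1 = 124. Prime factorization: 124 = 2^2·31.
f is primitive ⇔ t has order 124 in GF(5)[t]/(f), i.e. t^(124/q) ≠ 1 for each prime q | 124.
t^(62) mod f = 4.
t^(4) mod f = 3t^2 + 4t + 1.
None equal 1, so t has full order 124; f is primitive.

Yes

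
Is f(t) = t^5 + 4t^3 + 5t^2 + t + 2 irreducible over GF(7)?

Yes

Check for roots in GF(7): f(0) = 2; f(1) = 6; f(2) = 4; f(3) = 2; f(4) = 1; f(5) = 5; f(6) = 1.
No roots, so no linear factors.
Degree-2 irreducible divisors: test the 21 monic irreducibles of degree 2 over GF(7).
None of them divide f (all give nonzero remainder).
No irreducible factor of degree ≤ 2 exists, so f is irreducible over GF(7).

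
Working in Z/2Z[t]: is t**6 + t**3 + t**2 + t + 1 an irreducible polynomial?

Write f(t) = t**6 + t**3 + t**2 + t + 1.
Check for roots in Z/2Z: f(0) = 1; f(1) = 1.
No roots, so no linear factors.
Monic irreducibles of degree 2 over GF(2): t**2 + t + 1.
t**2 + t + 1 divides f: f(t) = (t**2 + t + 1)·(t**4 + t**3 + 1).

No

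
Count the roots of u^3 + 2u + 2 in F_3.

0

Write h(u) = u^3 + 2u + 2.
Evaluate at each of the 3 elements of F_3:
h(0) = 2; h(1) = 2; h(2) = 2.
No element is a root.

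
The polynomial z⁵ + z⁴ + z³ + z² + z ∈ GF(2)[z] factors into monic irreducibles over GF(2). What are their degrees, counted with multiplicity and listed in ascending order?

Write h(z) = z⁵ + z⁴ + z³ + z² + z.
Roots in GF(2): h(0) = 0 → root; h(1) = 1.
Linear factors from roots: (z).
Complete factorization: h(z) = (z)·(z⁴ + z³ + z² + z + 1).
Factor degrees with multiplicity: 1 + 4 = 5.

1, 4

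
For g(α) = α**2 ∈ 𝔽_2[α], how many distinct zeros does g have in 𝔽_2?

Evaluate at each of the 2 elements of 𝔽_2:
g(0) = 0 → root; g(1) = 1.
Roots: {0}.

1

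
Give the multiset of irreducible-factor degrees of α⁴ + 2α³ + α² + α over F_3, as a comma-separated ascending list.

1, 3

Write f(α) = α⁴ + 2α³ + α² + α.
Roots in F_3: f(0) = 0 → root; f(1) = 2; f(2) = 2.
Linear factors from roots: (α).
Complete factorization: f(α) = (α)·(α³ + 2α² + α + 1).
Factor degrees with multiplicity: 1 + 3 = 4.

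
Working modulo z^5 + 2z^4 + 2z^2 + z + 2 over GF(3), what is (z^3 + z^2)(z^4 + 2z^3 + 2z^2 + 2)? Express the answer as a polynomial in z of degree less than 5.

Multiply in GF(3)[z]: (z^3 + z^2)·(z^4 + 2z^3 + 2z^2 + 2) = z^7 + z^5 + 2z^4 + 2z^3 + 2z^2.
Reduce using z^5 ≡ z^4 + z^2 + 2z + 1 (mod z^5 + 2z^4 + 2z^2 + z + 2).
Reduced: 2z^4 + 2z^3 + z^2 + 2z + 2.

2z^4 + 2z^3 + z^2 + 2z + 2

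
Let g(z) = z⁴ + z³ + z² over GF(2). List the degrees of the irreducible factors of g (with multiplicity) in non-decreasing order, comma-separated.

1, 1, 2

Roots in GF(2): g(0) = 0 → root; g(1) = 1.
Linear factors from roots: (z).
Complete factorization: g(z) = (z)^2·(z² + z + 1).
Factor degrees with multiplicity: 1 + 1 + 2 = 4.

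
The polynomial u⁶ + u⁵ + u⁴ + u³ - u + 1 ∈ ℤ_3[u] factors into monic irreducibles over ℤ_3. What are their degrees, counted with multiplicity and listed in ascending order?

6

Write h(u) = u⁶ + u⁵ + u⁴ + u³ - u + 1.
Roots in ℤ_3: h(0) = 1; h(1) = 1; h(2) = 2.
Complete factorization: h(u) = (u⁶ + u⁵ + u⁴ + u³ - u + 1).
Factor degrees with multiplicity: 6 = 6.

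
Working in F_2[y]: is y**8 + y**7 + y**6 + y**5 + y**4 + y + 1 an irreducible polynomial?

Write g(y) = y**8 + y**7 + y**6 + y**5 + y**4 + y + 1.
Check for roots in F_2: g(0) = 1; g(1) = 1.
No roots, so no linear factors.
Monic irreducibles of degree 2 over GF(2): y**2 + y + 1.
None of them divide g (all give nonzero remainder).
Monic irreducibles of degree 3 over GF(2): y**3 + y + 1, y**3 + y**2 + 1.
None of them divide g (all give nonzero remainder).
Monic irreducibles of degree 4 over GF(2): y**4 + y + 1, y**4 + y**3 + 1, y**4 + y**3 + y**2 + y + 1.
None of them divide g (all give nonzero remainder).
No irreducible factor of degree ≤ 4 exists, so g is irreducible over GF(2).

Yes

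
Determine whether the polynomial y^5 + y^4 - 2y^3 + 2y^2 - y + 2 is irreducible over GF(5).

Write g(y) = y^5 + y^4 - 2y^3 + 2y^2 - y + 2.
Check for roots in GF(5): g(0) = 2; g(1) = 3; g(2) = 0 → root; g(3) = 2; g(4) = 2.
g(2) = 0, so (y − 2) divides g(y); g is reducible.

No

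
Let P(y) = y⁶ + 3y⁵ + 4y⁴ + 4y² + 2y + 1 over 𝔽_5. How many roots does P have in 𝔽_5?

Evaluate at each of the 5 elements of 𝔽_5:
P(0) = 1; P(1) = 0 → root; P(2) = 0 → root; P(3) = 0 → root; P(4) = 0 → root.
Roots: {1, 2, 3, 4}.

4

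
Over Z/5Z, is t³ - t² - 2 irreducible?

Write f(t) = t³ - t² - 2.
Check for roots in Z/5Z: f(0) = 3; f(1) = 3; f(2) = 2; f(3) = 1; f(4) = 1.
No roots. A degree-3 polynomial over a field with no linear factor is irreducible.

Yes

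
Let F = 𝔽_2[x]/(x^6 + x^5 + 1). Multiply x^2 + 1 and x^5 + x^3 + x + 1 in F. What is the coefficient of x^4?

0

Multiply in 𝔽_2[x]: (x^2 + 1)·(x^5 + x^3 + x + 1) = x^7 + x^2 + x + 1.
Reduce using x^6 ≡ x^5 + 1 (mod x^6 + x^5 + 1).
Reduced: x^5 + x^2.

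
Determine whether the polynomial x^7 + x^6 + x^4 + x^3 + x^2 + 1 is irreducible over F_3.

Write m(x) = x^7 + x^6 + x^4 + x^3 + x^2 + 1.
Check for roots in F_3: m(0) = 1; m(1) = 0 → root; m(2) = 2.
m(1) = 0, so (x − 1) divides m(x); m is reducible.

No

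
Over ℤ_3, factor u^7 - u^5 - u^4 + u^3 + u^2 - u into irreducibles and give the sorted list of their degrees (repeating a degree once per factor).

1, 1, 1, 1, 3

Write f(u) = u^7 - u^5 - u^4 + u^3 + u^2 - u.
Roots in ℤ_3: f(0) = 0 → root; f(1) = 0 → root; f(2) = 0 → root.
Linear factors from roots: (u), (u - 1), (u + 1).
Complete factorization: f(u) = (u)·(u - 1)·(u + 1)^2·(u^3 - u^2 + u + 1).
Factor degrees with multiplicity: 1 + 1 + 1 + 1 + 3 = 7.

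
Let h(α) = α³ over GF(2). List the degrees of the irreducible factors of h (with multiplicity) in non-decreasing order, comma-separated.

1, 1, 1

Roots in GF(2): h(0) = 0 → root; h(1) = 1.
Linear factors from roots: (α).
Complete factorization: h(α) = (α)^3.
Factor degrees with multiplicity: 1 + 1 + 1 = 3.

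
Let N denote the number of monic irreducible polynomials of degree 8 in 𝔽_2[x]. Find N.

The number of monic irreducibles of degree 8 over GF(2) is (1/8)·Σ_{d∣8} μ(8/d) 2^d.
Divisors of 8: 1, 2, 4, 8; μ(8/d) for each: 0, 0, -1, 1.
Σ = − 2^4 + 2^8 = 240.
N = 240/8 = 30.

30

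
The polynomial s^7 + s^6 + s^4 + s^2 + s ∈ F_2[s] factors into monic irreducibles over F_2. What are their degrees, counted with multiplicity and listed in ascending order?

1, 2, 2, 2

Write h(s) = s^7 + s^6 + s^4 + s^2 + s.
Roots in F_2: h(0) = 0 → root; h(1) = 1.
Linear factors from roots: (s).
Complete factorization: h(s) = (s)·(s^2 + s + 1)^3.
Factor degrees with multiplicity: 1 + 2 + 2 + 2 = 7.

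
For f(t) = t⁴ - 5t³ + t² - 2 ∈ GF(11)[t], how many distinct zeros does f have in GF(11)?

Evaluate at each of the 11 elements of GF(11):
f(0) = 9; f(1) = 6; f(2) = 0 → root; f(3) = 8; f(4) = 5; f(5) = 1; f(6) = 8; f(7) = 7; f(8) = 3; f(9) = 3; f(10) = 5.
Roots: {2}.

1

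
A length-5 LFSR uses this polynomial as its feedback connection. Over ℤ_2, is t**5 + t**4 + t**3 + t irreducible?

Write g(t) = t**5 + t**4 + t**3 + t.
Check for roots in ℤ_2: g(0) = 0 → root; g(1) = 0 → root.
g(0) = 0, so (t) divides g(t); g is reducible.

No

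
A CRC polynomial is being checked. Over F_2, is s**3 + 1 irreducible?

Write f(s) = s**3 + 1.
Check for roots in F_2: f(0) = 1; f(1) = 0 → root.
f(1) = 0, so (s − 1) divides f(s); f is reducible.

No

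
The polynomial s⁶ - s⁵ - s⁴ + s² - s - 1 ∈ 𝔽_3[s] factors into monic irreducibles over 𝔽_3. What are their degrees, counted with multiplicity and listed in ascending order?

2, 2, 2

Write h(s) = s⁶ - s⁵ - s⁴ + s² - s - 1.
Roots in 𝔽_3: h(0) = 2; h(1) = 1; h(2) = 2.
Complete factorization: h(s) = (s² + s - 1)·(s² - s - 1)^2.
Factor degrees with multiplicity: 2 + 2 + 2 = 6.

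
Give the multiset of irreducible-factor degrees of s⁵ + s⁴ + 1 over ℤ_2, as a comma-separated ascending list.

2, 3

Write f(s) = s⁵ + s⁴ + 1.
Roots in ℤ_2: f(0) = 1; f(1) = 1.
Complete factorization: f(s) = (s² + s + 1)·(s³ + s + 1).
Factor degrees with multiplicity: 2 + 3 = 5.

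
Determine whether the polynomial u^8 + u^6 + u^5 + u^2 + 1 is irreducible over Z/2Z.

Write g(u) = u^8 + u^6 + u^5 + u^2 + 1.
Check for roots in Z/2Z: g(0) = 1; g(1) = 1.
No roots, so no linear factors.
Monic irreducibles of degree 2 over GF(2): u^2 + u + 1.
None of them divide g (all give nonzero remainder).
Monic irreducibles of degree 3 over GF(2): u^3 + u + 1, u^3 + u^2 + 1.
None of them divide g (all give nonzero remainder).
Monic irreducibles of degree 4 over GF(2): u^4 + u + 1, u^4 + u^3 + 1, u^4 + u^3 + u^2 + u + 1.
None of them divide g (all give nonzero remainder).
No irreducible factor of degree ≤ 4 exists, so g is irreducible over GF(2).

Yes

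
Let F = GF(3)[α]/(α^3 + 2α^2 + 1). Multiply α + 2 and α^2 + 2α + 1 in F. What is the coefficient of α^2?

Multiply in GF(3)[α]: (α + 2)·(α^2 + 2α + 1) = α^3 + α^2 + 2α + 2.
Reduce using α^3 ≡ α^2 + 2 (mod α^3 + 2α^2 + 1).
Reduced: 2α^2 + 2α + 1.

2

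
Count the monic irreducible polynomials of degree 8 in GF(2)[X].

30

By the necklace-counting formula, N_2(8) = (1/8) Σ_{d|8} μ(8/d)·2^d.
Divisors of 8: 1, 2, 4, 8; μ(8/d) for each: 0, 0, -1, 1.
Σ = − 2^4 + 2^8 = 240.
N = 240/8 = 30.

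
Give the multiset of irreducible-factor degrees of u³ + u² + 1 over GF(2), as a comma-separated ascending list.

3

Write f(u) = u³ + u² + 1.
Roots in GF(2): f(0) = 1; f(1) = 1.
Complete factorization: f(u) = (u³ + u² + 1).
Factor degrees with multiplicity: 3 = 3.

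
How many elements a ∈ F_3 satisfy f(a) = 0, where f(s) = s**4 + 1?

0

Evaluate at each of the 3 elements of F_3:
f(0) = 1; f(1) = 2; f(2) = 2.
No element is a root.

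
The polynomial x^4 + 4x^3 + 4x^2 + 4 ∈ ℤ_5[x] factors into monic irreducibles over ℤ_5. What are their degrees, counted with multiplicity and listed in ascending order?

1, 1, 2

Write f(x) = x^4 + 4x^3 + 4x^2 + 4.
Roots in ℤ_5: f(0) = 4; f(1) = 3; f(2) = 3; f(3) = 4; f(4) = 0 → root.
Linear factors from roots: (x + 1).
Complete factorization: f(x) = (x + 1)^2·(x^2 + 2x + 4).
Factor degrees with multiplicity: 1 + 1 + 2 = 4.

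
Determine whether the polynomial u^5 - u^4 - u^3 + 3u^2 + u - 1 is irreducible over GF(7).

No

Write f(u) = u^5 - u^4 - u^3 + 3u^2 + u - 1.
Check for roots in GF(7): f(0) = 6; f(1) = 2; f(2) = 0 → root; f(3) = 3; f(4) = 6; f(5) = 4; f(6) = 0 → root.
f(2) = 0, so (u − 2) divides f(u); f is reducible.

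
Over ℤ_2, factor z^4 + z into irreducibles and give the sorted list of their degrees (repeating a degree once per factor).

Write h(z) = z^4 + z.
Roots in ℤ_2: h(0) = 0 → root; h(1) = 0 → root.
Linear factors from roots: (z), (z + 1).
Complete factorization: h(z) = (z)·(z + 1)·(z^2 + z + 1).
Factor degrees with multiplicity: 1 + 1 + 2 = 4.

1, 1, 2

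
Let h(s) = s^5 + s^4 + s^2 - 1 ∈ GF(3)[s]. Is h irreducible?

Check for roots in GF(3): h(0) = 2; h(1) = 2; h(2) = 0 → root.
h(2) = 0, so (s − 2) divides h(s); h is reducible.

No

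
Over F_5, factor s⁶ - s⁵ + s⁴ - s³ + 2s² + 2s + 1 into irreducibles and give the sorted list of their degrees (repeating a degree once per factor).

Write g(s) = s⁶ - s⁵ + s⁴ - s³ + 2s² + 2s + 1.
Roots in F_5: g(0) = 1; g(1) = 0 → root; g(2) = 3; g(3) = 0 → root; g(4) = 0 → root.
Linear factors from roots: (s - 1), (s + 2), (s + 1).
Complete factorization: g(s) = (s + 2)·(s - 1)·(s + 1)^2·(s² + s + 2).
Factor degrees with multiplicity: 1 + 1 + 1 + 1 + 2 = 6.

1, 1, 1, 1, 2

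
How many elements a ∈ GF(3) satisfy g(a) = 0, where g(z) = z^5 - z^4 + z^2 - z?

3

Evaluate at each of the 3 elements of GF(3):
g(0) = 0 → root; g(1) = 0 → root; g(2) = 0 → root.
Roots: {0, 1, 2}.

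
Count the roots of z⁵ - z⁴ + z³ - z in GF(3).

Write f(z) = z⁵ - z⁴ + z³ - z.
Evaluate at each of the 3 elements of GF(3):
f(0) = 0 → root; f(1) = 0 → root; f(2) = 1.
Roots: {0, 1}.

2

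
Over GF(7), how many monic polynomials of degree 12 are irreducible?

x^(7^12) − x is the product of all monic irreducibles of degree dividing 12; Möbius inversion gives N = (1/12) Σ μ(12/d)·7^d.
Divisors of 12: 1, 2, 3, 4, 6, 12; μ(12/d) for each: 0, 1, 0, -1, -1, 1.
Σ = 7^2 − 7^4 − 7^6 + 7^12 = 13841167200.
N = 13841167200/12 = 1153430600.

1153430600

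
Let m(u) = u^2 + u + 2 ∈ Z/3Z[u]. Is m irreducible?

Yes

Check for roots in Z/3Z: m(0) = 2; m(1) = 1; m(2) = 2.
No roots. A degree-2 polynomial over a field with no linear factor is irreducible.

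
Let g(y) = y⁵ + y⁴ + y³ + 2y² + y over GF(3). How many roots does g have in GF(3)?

3

Evaluate at each of the 3 elements of GF(3):
g(0) = 0 → root; g(1) = 0 → root; g(2) = 0 → root.
Roots: {0, 1, 2}.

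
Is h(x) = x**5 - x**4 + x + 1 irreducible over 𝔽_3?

Yes

Check for roots in 𝔽_3: h(0) = 1; h(1) = 2; h(2) = 1.
No roots, so no linear factors.
Monic irreducibles of degree 2 over GF(3): x**2 + 1, x**2 + x - 1, x**2 - x - 1.
None of them divide h (all give nonzero remainder).
No irreducible factor of degree ≤ 2 exists, so h is irreducible over GF(3).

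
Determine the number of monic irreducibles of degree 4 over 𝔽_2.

3

x^(2^4) − x is the product of all monic irreducibles of degree dividing 4; Möbius inversion gives N = (1/4) Σ μ(4/d)·2^d.
Divisors of 4: 1, 2, 4; μ(4/d) for each: 0, -1, 1.
Σ = − 2^2 + 2^4 = 12.
N = 12/4 = 3.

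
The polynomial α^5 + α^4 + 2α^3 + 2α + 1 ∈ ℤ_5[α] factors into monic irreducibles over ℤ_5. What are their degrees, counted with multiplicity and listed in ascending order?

1, 2, 2

Write g(α) = α^5 + α^4 + 2α^3 + 2α + 1.
Roots in ℤ_5: g(0) = 1; g(1) = 2; g(2) = 4; g(3) = 0 → root; g(4) = 2.
Linear factors from roots: (α + 2).
Complete factorization: g(α) = (α + 2)·(α^2 - 2)·(α^2 - α + 1).
Factor degrees with multiplicity: 1 + 2 + 2 = 5.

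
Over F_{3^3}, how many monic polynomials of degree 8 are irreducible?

35303625630

The number of monic irreducibles of degree 8 over GF(27) is (1/8)·Σ_{d∣8} μ(8/d) 27^d.
Divisors of 8: 1, 2, 4, 8; μ(8/d) for each: 0, 0, -1, 1.
Σ = − 27^4 + 27^8 = 282429005040.
N = 282429005040/8 = 35303625630.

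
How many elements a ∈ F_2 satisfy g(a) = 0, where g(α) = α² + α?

2

Evaluate at each of the 2 elements of F_2:
g(0) = 0 → root; g(1) = 0 → root.
Roots: {0, 1}.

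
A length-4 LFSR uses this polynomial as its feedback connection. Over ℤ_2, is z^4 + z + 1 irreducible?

Write P(z) = z^4 + z + 1.
Check for roots in ℤ_2: P(0) = 1; P(1) = 1.
No roots, so no linear factors.
Monic irreducibles of degree 2 over GF(2): z^2 + z + 1.
None of them divide P (all give nonzero remainder).
No irreducible factor of degree ≤ 2 exists, so P is irreducible over GF(2).

Yes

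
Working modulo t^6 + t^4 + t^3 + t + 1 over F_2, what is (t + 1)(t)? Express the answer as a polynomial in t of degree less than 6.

Multiply in F_2[t]: (t + 1)·(t) = t^2 + t.
Reduced: t^2 + t.

t^2 + t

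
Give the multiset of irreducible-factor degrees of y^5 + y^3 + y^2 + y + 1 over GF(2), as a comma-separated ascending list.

Write h(y) = y^5 + y^3 + y^2 + y + 1.
Roots in GF(2): h(0) = 1; h(1) = 1.
Complete factorization: h(y) = (y^5 + y^3 + y^2 + y + 1).
Factor degrees with multiplicity: 5 = 5.

5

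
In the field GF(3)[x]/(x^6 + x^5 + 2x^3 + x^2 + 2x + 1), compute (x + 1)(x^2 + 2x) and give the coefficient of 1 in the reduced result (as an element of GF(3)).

Multiply in GF(3)[x]: (x + 1)·(x^2 + 2x) = x^3 + 2x.
Reduced: x^3 + 2x.

0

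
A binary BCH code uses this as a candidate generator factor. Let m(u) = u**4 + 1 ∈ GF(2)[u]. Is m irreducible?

No

Check for roots in GF(2): m(0) = 1; m(1) = 0 → root.
m(1) = 0, so (u − 1) divides m(u); m is reducible.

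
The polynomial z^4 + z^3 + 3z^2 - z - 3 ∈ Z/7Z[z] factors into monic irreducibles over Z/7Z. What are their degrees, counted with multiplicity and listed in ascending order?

4

Write g(z) = z^4 + z^3 + 3z^2 - z - 3.
Complete factorization: g(z) = (z^4 + z^3 + 3z^2 - z - 3).
Factor degrees with multiplicity: 4 = 4.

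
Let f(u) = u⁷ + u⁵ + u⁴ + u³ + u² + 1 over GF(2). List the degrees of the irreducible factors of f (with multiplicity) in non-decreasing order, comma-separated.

1, 2, 2, 2

Roots in GF(2): f(0) = 1; f(1) = 0 → root.
Linear factors from roots: (u + 1).
Complete factorization: f(u) = (u + 1)·(u² + u + 1)^3.
Factor degrees with multiplicity: 1 + 2 + 2 + 2 = 7.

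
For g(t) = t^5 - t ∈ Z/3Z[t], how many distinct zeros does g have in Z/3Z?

Evaluate at each of the 3 elements of Z/3Z:
g(0) = 0 → root; g(1) = 0 → root; g(2) = 0 → root.
Roots: {0, 1, 2}.

3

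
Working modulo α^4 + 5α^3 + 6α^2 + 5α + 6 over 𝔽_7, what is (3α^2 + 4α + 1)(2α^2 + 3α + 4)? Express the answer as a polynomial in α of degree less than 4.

Multiply in 𝔽_7[α]: (3α^2 + 4α + 1)·(2α^2 + 3α + 4) = 6α^4 + 3α^3 + 5α^2 + 5α + 4.
Reduce using α^4 ≡ 2α^3 + α^2 + 2α + 1 (mod α^4 + 5α^3 + 6α^2 + 5α + 6).
Reduced: α^3 + 4α^2 + 3α + 3.

α^3 + 4α^2 + 3α + 3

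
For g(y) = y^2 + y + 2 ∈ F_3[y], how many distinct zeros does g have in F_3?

0

Evaluate at each of the 3 elements of F_3:
g(0) = 2; g(1) = 1; g(2) = 2.
No element is a root.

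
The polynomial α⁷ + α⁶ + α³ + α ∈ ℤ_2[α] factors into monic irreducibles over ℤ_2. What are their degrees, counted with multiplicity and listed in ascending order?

1, 1, 2, 3

Write g(α) = α⁷ + α⁶ + α³ + α.
Roots in ℤ_2: g(0) = 0 → root; g(1) = 0 → root.
Linear factors from roots: (α), (α + 1).
Complete factorization: g(α) = (α)·(α + 1)·(α² + α + 1)·(α³ + α² + 1).
Factor degrees with multiplicity: 1 + 1 + 2 + 3 = 7.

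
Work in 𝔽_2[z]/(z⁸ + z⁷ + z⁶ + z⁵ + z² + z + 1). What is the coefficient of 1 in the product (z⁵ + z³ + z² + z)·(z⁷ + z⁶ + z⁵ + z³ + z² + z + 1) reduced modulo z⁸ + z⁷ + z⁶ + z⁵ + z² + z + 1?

Multiply in 𝔽_2[z]: (z⁵ + z³ + z² + z)·(z⁷ + z⁶ + z⁵ + z³ + z² + z + 1) = z¹² + z¹¹ + z⁷ + z⁶ + z⁵ + z⁴ + z³ + z.
Reduce using z⁸ ≡ z⁷ + z⁶ + z⁵ + z² + z + 1 (mod z⁸ + z⁷ + z⁶ + z⁵ + z² + z + 1).
Reduced: z⁷ + z⁶ + z⁵ + z⁴ + 1.

1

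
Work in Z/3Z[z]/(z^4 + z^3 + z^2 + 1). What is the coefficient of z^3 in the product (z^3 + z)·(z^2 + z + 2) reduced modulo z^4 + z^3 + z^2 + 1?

2

Multiply in Z/3Z[z]: (z^3 + z)·(z^2 + z + 2) = z^5 + z^4 + z^2 + 2z.
Reduce using z^4 ≡ 2z^3 + 2z^2 + 2 (mod z^4 + z^3 + z^2 + 1).
Reduced: 2z^3 + z^2 + z.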